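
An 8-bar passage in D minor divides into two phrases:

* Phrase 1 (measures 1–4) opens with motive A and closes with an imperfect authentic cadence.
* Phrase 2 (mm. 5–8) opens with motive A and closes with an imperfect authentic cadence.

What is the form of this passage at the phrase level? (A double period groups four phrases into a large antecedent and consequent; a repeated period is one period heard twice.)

repeated phrase

Both phrases have the same opening (A) and the same cadence (imperfect authentic cadence): the second is a restatement, not a consequent, so this is a repeated phrase rather than a period.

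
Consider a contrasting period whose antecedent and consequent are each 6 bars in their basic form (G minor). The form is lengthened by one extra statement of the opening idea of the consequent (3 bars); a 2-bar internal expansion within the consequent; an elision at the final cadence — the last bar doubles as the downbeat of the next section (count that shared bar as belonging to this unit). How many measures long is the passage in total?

Basic contrasting period: 6 + 6 = 12 bars.
12 (basic form) + 3 (extra statement) + 2 (internal expansion) = 17.
The elision shares a bar with the next section but does not change this unit's count.

17 measures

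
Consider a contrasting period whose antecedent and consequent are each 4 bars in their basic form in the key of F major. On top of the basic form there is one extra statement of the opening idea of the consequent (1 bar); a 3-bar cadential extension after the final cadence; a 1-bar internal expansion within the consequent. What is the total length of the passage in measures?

Basic contrasting period: 4 + 4 = 8 bars.
8 (basic form) + 1 (extra statement) + 3 (cadential extension) + 1 (internal expansion) = 13.

13 measures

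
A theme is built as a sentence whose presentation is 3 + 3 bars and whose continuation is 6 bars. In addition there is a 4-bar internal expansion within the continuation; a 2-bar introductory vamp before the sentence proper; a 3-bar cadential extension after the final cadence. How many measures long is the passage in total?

21 measures

Basic sentence: 3 + 3 + 6 = 12 bars.
12 (basic form) + 4 (internal expansion) + 2 (introduction) + 3 (cadential extension) = 21.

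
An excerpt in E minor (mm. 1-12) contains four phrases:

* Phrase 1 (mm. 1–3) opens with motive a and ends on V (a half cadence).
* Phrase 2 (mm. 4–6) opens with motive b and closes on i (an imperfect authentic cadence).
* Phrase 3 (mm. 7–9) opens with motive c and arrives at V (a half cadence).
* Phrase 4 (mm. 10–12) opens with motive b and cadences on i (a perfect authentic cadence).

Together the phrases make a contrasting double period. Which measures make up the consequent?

In a double period the first pair of phrases (ending imperfect authentic cadence) is the large antecedent and the second pair (ending perfect authentic cadence) is the large consequent; the consequent is measures 7–12.

measures 7–12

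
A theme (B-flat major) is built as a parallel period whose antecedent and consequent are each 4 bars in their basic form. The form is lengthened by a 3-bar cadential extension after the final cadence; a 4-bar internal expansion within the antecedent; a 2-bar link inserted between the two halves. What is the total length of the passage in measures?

17 measures

Basic parallel period: 4 + 4 = 8 bars.
8 (basic form) + 3 (cadential extension) + 4 (internal expansion) + 2 (link) = 17.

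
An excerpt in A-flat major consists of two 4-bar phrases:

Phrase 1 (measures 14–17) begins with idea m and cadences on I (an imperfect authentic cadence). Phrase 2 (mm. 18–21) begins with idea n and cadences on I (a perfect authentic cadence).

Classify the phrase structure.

contrasting period

Phrase 1 ends with an imperfect authentic cadence (weaker) and phrase 2 with a perfect authentic cadence (stronger): antecedent + consequent = a period.
The two phrases open with different material (m / n), so the period is contrasting.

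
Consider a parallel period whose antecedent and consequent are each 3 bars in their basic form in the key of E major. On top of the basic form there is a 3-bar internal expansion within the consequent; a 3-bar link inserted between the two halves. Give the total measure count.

12 measures

Basic parallel period: 3 + 3 = 6 bars.
6 (basic form) + 3 (internal expansion) + 3 (link) = 12.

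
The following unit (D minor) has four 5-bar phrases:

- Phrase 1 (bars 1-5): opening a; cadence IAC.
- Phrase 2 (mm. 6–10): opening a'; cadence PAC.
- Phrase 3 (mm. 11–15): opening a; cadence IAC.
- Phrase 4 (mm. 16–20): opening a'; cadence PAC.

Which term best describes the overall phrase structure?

The cadence pattern IAC–PAC–IAC–PAC is weak–strong twice, and phrases 3–4 restate phrases 1–2: a period heard twice, not a double period (which would end weakly at phrase 2).

repeated period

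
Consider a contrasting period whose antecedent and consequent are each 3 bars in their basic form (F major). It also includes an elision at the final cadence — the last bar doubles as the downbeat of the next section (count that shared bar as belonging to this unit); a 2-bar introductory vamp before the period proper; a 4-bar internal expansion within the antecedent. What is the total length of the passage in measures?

Basic contrasting period: 3 + 3 = 6 bars.
6 (basic form) + 2 (introduction) + 4 (internal expansion) = 12.
The elision shares a bar with the next section but does not change this unit's count.

12 measures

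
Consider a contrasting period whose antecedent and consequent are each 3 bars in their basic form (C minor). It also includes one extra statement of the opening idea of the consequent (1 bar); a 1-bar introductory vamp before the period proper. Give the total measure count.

Basic contrasting period: 3 + 3 = 6 bars.
6 (basic form) + 1 (extra statement) + 1 (introduction) = 8.

8 measures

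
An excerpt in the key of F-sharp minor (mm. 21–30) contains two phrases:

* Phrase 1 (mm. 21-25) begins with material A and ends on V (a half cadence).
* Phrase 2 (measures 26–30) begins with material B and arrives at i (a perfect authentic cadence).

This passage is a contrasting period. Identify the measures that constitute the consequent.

measures 26–30

The antecedent is the phrase ending with the weaker cadence (half cadence, phrase 1) and the consequent the one ending more conclusively (perfect authentic cadence, phrase 2); the consequent is measures 26–30.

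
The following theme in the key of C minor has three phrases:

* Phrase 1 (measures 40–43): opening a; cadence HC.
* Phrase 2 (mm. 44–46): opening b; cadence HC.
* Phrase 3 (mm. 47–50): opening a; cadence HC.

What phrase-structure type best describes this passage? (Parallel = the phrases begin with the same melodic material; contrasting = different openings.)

phrase group

The final phrase closes with a half cadence, which is not stronger than the preceding half cadence; the 3 phrases lack an overall antecedent–consequent design and so form a phrase group.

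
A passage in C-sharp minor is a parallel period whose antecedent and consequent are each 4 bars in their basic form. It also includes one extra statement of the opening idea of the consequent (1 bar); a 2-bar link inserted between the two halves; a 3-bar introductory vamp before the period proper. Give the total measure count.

14 measures

Basic parallel period: 4 + 4 = 8 bars.
8 (basic form) + 1 (extra statement) + 2 (link) + 3 (introduction) = 14.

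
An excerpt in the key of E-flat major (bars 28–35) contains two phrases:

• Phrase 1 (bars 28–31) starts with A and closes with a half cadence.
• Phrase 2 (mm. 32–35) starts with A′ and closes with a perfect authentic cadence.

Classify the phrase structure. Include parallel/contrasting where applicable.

parallel period

Phrase 1 ends with a half cadence (weaker) and phrase 2 with a perfect authentic cadence (stronger): antecedent + consequent = a period.
The two phrases open with the same material (A / A′), so the period is parallel.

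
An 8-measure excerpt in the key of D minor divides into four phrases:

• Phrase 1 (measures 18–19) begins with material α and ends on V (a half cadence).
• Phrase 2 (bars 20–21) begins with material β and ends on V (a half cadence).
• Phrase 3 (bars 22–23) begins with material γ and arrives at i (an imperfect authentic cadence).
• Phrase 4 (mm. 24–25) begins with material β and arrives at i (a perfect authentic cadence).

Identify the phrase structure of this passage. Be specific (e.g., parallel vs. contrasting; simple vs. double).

contrasting double period

Four phrases in two halves: the first half (mm. 18-21) ends with a half cadence, the second (bars 22-25) with a perfect authentic cadence — a large antecedent–consequent pair, i.e. a double period.
Phrase 3 begins with different material from phrase 1, making it contrasting.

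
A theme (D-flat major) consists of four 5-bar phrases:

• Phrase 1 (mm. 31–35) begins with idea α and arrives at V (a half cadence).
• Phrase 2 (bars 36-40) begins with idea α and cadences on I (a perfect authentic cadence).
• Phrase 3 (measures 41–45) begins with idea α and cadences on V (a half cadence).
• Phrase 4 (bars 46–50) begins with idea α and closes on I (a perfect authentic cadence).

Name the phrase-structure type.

The cadence pattern HC–PAC–HC–PAC is weak–strong twice, and phrases 3–4 restate phrases 1–2: a period heard twice, not a double period (which would end weakly at phrase 2).

repeated period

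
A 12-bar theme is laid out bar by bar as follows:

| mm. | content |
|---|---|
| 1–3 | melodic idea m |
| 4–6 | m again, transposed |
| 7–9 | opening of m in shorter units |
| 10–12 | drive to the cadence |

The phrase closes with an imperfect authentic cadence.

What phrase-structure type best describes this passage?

sentence

Basic idea (bars 1–3) + its repetition (measures 4-6) form the presentation; fragmentation and cadence (bars 7-12) form the continuation — the 12-bar whole is a sentence.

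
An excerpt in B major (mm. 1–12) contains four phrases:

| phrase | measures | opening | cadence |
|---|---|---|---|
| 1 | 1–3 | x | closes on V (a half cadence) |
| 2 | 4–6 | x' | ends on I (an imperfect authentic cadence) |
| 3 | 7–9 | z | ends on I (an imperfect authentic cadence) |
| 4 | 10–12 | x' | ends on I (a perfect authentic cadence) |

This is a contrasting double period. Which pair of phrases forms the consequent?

phrases 3 and 4

In a double period the first pair of phrases (ending imperfect authentic cadence) is the large antecedent and the second pair (ending perfect authentic cadence) is the large consequent; the consequent is phrases 3 and 4.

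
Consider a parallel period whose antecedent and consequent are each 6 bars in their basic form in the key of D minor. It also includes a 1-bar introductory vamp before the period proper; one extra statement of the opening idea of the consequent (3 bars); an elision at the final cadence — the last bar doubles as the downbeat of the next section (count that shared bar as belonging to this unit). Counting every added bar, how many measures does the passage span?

Basic parallel period: 6 + 6 = 12 bars.
12 (basic form) + 1 (introduction) + 3 (extra statement) = 16.
The elision shares a bar with the next section but does not change this unit's count.

16 measures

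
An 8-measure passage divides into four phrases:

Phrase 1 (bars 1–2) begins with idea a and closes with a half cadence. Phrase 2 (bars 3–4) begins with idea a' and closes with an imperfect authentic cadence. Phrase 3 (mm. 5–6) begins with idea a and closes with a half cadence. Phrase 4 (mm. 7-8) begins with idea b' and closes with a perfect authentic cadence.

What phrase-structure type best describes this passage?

Four phrases in two halves: the first half (bars 1-4) ends with an imperfect authentic cadence, the second (bars 5-8) with a perfect authentic cadence — a large antecedent–consequent pair, i.e. a double period.
Phrase 3 begins with the same material as phrase 1, making it parallel.

parallel double period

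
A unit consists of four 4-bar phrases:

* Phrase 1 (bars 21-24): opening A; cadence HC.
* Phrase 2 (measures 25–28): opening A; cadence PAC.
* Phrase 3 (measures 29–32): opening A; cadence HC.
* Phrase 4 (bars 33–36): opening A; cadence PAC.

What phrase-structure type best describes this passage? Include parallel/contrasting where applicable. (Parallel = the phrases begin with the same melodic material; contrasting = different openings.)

The cadence pattern HC–PAC–HC–PAC is weak–strong twice, and phrases 3–4 restate phrases 1–2: a period heard twice, not a double period (which would end weakly at phrase 2).

repeated period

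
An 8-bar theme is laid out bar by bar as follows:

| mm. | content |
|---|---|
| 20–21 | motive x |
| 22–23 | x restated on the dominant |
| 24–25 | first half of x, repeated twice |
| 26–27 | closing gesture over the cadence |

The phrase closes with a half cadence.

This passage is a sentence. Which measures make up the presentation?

The presentation of a sentence is the basic idea (bars 20–21) plus its repetition (measures 22–23); the presentation is therefore measures 20-23.

measures 20–23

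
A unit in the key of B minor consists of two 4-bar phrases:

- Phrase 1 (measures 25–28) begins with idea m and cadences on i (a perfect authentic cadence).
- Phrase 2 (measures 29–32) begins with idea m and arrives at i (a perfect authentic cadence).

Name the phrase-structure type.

repeated phrase

Both phrases have the same opening (m) and the same cadence (perfect authentic cadence): the second is a restatement, not a consequent, so this is a repeated phrase rather than a period.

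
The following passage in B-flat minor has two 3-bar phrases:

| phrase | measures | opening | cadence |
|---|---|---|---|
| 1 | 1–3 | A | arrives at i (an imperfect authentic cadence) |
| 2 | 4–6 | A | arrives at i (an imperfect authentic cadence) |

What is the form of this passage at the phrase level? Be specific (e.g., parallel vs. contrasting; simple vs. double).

Both phrases have the same opening (A) and the same cadence (imperfect authentic cadence): the second is a restatement, not a consequent, so this is a repeated phrase rather than a period.

repeated phrase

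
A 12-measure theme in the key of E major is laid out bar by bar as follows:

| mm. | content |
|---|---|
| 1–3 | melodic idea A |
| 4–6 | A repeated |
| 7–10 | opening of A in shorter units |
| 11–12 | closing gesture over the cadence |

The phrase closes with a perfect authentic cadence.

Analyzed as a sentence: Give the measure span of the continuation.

measures 7–12

After the presentation (measures 1–6), the continuation covers the fragmentation through the cadence: measures 7–12.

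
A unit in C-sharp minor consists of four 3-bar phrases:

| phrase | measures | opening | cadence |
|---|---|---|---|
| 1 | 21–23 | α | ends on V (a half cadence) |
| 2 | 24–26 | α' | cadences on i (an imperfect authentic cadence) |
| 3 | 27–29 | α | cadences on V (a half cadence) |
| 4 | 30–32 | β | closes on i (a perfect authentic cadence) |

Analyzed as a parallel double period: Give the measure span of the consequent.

In a double period the four phrases pair into a large antecedent (phrases 1–2, ending imperfect authentic cadence) and a large consequent (phrases 3–4, ending perfect authentic cadence). The consequent spans bars 27-32.

measures 27–32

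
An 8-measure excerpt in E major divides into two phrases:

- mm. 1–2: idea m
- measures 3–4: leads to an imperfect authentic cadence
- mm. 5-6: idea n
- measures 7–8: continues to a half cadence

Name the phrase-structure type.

phrase group

The second phrase closes with a half cadence, which is not stronger than the first phrase's imperfect authentic cadence; without a weak→strong cadential pair there is no antecedent–consequent relationship, so this is a phrase group rather than a period.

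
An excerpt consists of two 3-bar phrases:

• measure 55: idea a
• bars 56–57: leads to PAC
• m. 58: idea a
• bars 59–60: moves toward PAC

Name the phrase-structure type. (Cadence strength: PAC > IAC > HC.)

repeated phrase

Both phrases have the same opening (a) and the same cadence (perfect authentic cadence): the second is a restatement, not a consequent, so this is a repeated phrase rather than a period.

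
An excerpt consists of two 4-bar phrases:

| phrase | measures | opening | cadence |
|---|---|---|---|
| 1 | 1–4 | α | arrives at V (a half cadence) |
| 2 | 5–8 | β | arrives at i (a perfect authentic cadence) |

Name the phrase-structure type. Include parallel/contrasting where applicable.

Phrase 1 ends with a half cadence (weaker) and phrase 2 with a perfect authentic cadence (stronger): antecedent + consequent = a period.
The two phrases open with different material (α / β), so the period is contrasting.

contrasting period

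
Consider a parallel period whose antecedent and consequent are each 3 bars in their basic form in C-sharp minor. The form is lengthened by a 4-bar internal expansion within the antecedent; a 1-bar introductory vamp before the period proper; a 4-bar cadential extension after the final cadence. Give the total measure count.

Basic parallel period: 3 + 3 = 6 bars.
6 (basic form) + 4 (internal expansion) + 1 (introduction) + 4 (cadential extension) = 15.

15 measures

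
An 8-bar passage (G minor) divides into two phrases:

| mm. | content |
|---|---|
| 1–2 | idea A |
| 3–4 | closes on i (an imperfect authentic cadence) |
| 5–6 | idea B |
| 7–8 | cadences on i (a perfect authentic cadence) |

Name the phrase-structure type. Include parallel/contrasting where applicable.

contrasting period

Phrase 1 ends with an imperfect authentic cadence (weaker) and phrase 2 with a perfect authentic cadence (stronger): antecedent + consequent = a period.
The two phrases open with different material (A / B), so the period is contrasting.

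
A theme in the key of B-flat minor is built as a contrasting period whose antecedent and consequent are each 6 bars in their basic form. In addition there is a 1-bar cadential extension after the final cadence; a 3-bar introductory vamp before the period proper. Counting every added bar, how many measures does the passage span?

Basic contrasting period: 6 + 6 = 12 bars.
12 (basic form) + 1 (cadential extension) + 3 (introduction) = 16.

16 measures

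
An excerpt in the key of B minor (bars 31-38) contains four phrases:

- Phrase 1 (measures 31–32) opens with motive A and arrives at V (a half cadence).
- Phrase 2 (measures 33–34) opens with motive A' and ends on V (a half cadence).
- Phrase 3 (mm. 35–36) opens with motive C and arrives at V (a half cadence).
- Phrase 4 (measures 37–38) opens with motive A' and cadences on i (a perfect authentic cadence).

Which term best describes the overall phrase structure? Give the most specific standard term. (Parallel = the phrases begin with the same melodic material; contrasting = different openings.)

Four phrases in two halves: the first half (bars 31-34) ends with a half cadence, the second (measures 35–38) with a perfect authentic cadence — a large antecedent–consequent pair, i.e. a double period.
Phrase 3 begins with different material from phrase 1, making it contrasting.

contrasting double period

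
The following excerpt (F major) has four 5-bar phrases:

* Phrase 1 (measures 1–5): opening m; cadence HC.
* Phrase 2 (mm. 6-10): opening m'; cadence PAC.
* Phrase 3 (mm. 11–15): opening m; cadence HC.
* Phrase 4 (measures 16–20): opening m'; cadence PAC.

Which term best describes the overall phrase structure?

repeated period

The cadence pattern HC–PAC–HC–PAC is weak–strong twice, and phrases 3–4 restate phrases 1–2: a period heard twice, not a double period (which would end weakly at phrase 2).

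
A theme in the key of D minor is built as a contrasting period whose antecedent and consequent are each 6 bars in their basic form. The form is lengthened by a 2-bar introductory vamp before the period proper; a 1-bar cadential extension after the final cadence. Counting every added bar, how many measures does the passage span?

Basic contrasting period: 6 + 6 = 12 bars.
12 (basic form) + 2 (introduction) + 1 (cadential extension) = 15.

15 measures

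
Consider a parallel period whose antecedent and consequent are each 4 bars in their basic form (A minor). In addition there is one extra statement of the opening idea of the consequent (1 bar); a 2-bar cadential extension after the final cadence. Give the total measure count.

11 measures

Basic parallel period: 4 + 4 = 8 bars.
8 (basic form) + 1 (extra statement) + 2 (cadential extension) = 11.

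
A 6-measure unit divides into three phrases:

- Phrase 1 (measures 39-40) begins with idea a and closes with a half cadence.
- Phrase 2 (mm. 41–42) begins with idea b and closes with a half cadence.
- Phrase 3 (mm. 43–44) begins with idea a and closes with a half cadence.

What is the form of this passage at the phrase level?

phrase group

The final phrase closes with a half cadence, which is not stronger than the preceding half cadence; the 3 phrases lack an overall antecedent–consequent design and so form a phrase group.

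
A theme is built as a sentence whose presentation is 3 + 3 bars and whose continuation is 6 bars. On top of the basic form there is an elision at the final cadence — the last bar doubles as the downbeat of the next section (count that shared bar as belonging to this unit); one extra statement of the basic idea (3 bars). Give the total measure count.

Basic sentence: 3 + 3 + 6 = 12 bars.
12 (basic form) + 3 (extra statement) = 15.
The elision shares a bar with the next section but does not change this unit's count.

15 measures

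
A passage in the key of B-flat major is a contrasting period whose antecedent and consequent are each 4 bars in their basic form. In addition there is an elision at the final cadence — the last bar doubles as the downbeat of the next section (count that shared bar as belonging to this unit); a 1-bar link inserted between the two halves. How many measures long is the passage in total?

9 measures

Basic contrasting period: 4 + 4 = 8 bars.
8 (basic form) + 1 (link) = 9.
The elision shares a bar with the next section but does not change this unit's count.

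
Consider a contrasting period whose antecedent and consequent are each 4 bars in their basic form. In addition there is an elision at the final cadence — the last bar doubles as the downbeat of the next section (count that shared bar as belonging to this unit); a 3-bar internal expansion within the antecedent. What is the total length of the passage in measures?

11 measures

Basic contrasting period: 4 + 4 = 8 bars.
8 (basic form) + 3 (internal expansion) = 11.
The elision shares a bar with the next section but does not change this unit's count.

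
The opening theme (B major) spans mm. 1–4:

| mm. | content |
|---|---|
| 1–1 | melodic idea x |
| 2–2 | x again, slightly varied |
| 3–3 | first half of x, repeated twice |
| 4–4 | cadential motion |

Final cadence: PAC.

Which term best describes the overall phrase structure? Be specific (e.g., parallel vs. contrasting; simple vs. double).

Basic idea (m. 1) + its repetition (measure 2) form the presentation; fragmentation and cadence (mm. 3-4) form the continuation — the 4-bar whole is a sentence.

sentence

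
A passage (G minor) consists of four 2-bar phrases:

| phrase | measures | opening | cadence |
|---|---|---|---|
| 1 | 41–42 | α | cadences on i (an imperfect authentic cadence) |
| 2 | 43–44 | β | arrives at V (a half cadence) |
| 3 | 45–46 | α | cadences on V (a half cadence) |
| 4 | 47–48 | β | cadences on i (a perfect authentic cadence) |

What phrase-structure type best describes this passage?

parallel double period

Four phrases in two halves: the first half (bars 41–44) ends with a half cadence, the second (mm. 45–48) with a perfect authentic cadence — a large antecedent–consequent pair, i.e. a double period.
Phrase 3 begins with the same material as phrase 1, making it parallel.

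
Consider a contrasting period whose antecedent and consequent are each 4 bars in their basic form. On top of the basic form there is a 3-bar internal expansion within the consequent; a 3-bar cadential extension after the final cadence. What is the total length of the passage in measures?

14 measures

Basic contrasting period: 4 + 4 = 8 bars.
8 (basic form) + 3 (internal expansion) + 3 (cadential extension) = 14.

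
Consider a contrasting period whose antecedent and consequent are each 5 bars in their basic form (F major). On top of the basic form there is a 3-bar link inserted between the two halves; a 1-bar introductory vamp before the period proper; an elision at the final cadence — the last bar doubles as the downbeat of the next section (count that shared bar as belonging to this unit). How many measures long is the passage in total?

Basic contrasting period: 5 + 5 = 10 bars.
10 (basic form) + 3 (link) + 1 (introduction) = 14.
The elision shares a bar with the next section but does not change this unit's count.

14 measures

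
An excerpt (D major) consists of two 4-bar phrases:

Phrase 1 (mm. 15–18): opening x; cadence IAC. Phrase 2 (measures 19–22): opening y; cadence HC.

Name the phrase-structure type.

The second phrase closes with a half cadence, which is not stronger than the first phrase's imperfect authentic cadence; without a weak→strong cadential pair there is no antecedent–consequent relationship, so this is a phrase group rather than a period.

phrase group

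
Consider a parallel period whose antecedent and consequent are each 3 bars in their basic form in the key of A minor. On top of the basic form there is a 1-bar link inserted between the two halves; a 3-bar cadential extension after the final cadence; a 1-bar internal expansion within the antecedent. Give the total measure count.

Basic parallel period: 3 + 3 = 6 bars.
6 (basic form) + 1 (link) + 3 (cadential extension) + 1 (internal expansion) = 11.

11 measures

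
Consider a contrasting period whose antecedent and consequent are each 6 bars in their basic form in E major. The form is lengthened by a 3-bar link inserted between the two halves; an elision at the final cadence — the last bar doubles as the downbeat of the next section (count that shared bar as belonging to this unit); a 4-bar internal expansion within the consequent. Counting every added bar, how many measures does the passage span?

Basic contrasting period: 6 + 6 = 12 bars.
12 (basic form) + 3 (link) + 4 (internal expansion) = 19.
The elision shares a bar with the next section but does not change this unit's count.

19 measures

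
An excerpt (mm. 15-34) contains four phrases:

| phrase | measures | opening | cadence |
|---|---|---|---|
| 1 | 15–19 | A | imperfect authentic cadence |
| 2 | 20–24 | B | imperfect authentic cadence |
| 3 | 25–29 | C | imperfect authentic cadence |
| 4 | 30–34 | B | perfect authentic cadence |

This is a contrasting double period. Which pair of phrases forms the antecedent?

In a double period the first pair of phrases (ending imperfect authentic cadence) is the large antecedent and the second pair (ending perfect authentic cadence) is the large consequent; the antecedent is phrases 1 and 2.

phrases 1 and 2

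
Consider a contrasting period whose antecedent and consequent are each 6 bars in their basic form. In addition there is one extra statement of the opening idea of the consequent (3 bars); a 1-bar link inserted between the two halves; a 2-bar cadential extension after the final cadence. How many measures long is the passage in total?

Basic contrasting period: 6 + 6 = 12 bars.
12 (basic form) + 3 (extra statement) + 1 (link) + 2 (cadential extension) = 18.

18 measures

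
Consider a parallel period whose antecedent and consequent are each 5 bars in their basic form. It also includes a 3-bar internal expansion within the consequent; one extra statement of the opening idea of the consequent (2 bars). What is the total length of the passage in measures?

Basic parallel period: 5 + 5 = 10 bars.
10 (basic form) + 3 (internal expansion) + 2 (extra statement) = 15.

15 measures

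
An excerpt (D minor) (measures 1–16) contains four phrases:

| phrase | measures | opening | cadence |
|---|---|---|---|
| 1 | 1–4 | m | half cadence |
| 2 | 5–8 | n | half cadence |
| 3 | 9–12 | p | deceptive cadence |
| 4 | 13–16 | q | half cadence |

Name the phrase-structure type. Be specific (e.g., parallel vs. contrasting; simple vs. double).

Phrase 4 ends with a half cadence, no stronger than phrase 2's half cadence, so the four phrases do not form a double period; nor do phrases 3–4 duplicate 1–2, so it is not a repeated period. With no phrase reaching a conclusive cadence, the passage is a phrase group.

phrase group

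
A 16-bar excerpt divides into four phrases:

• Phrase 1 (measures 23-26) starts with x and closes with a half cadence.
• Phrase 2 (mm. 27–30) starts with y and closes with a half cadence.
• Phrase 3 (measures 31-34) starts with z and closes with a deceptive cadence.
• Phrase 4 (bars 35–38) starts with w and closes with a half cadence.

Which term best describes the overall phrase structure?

Phrase 4 ends with a half cadence, no stronger than phrase 2's half cadence, so the four phrases do not form a double period; nor do phrases 3–4 duplicate 1–2, so it is not a repeated period. With no phrase reaching a conclusive cadence, the passage is a phrase group.

phrase group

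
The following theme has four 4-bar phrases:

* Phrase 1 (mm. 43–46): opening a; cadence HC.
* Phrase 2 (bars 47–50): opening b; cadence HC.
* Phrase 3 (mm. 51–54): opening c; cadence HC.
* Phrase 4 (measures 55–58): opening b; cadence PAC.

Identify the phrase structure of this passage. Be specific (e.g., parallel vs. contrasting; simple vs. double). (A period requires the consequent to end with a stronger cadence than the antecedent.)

Four phrases in two halves: the first half (mm. 43–50) ends with a half cadence, the second (mm. 51-58) with a perfect authentic cadence — a large antecedent–consequent pair, i.e. a double period.
Phrase 3 begins with different material from phrase 1, making it contrasting.

contrasting double period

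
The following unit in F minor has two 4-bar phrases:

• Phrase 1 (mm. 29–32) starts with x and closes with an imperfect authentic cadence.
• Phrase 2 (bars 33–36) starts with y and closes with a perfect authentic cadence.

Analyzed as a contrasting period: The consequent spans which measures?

The antecedent is the phrase ending with the weaker cadence (imperfect authentic cadence, phrase 1) and the consequent the one ending more conclusively (perfect authentic cadence, phrase 2); the consequent is measures 33–36.

measures 33–36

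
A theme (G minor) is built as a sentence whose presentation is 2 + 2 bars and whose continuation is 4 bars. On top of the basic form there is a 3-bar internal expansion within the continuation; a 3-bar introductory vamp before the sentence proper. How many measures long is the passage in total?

Basic sentence: 2 + 2 + 4 = 8 bars.
8 (basic form) + 3 (internal expansion) + 3 (introduction) = 14.

14 measures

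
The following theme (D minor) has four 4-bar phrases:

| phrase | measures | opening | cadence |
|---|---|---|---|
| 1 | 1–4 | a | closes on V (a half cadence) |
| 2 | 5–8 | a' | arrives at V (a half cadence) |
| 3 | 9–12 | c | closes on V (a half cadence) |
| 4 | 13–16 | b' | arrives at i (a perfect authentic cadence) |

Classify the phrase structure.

Four phrases in two halves: the first half (mm. 1-8) ends with a half cadence, the second (mm. 9–16) with a perfect authentic cadence — a large antecedent–consequent pair, i.e. a double period.
Phrase 3 begins with different material from phrase 1, making it contrasting.

contrasting double period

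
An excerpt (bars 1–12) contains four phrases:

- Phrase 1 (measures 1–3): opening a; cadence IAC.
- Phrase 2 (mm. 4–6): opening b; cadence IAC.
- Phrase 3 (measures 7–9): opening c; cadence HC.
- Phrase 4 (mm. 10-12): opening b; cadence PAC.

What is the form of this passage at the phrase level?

Four phrases in two halves: the first half (mm. 1-6) ends with an imperfect authentic cadence, the second (mm. 7-12) with a perfect authentic cadence — a large antecedent–consequent pair, i.e. a double period.
Phrase 3 begins with different material from phrase 1, making it contrasting.

contrasting double period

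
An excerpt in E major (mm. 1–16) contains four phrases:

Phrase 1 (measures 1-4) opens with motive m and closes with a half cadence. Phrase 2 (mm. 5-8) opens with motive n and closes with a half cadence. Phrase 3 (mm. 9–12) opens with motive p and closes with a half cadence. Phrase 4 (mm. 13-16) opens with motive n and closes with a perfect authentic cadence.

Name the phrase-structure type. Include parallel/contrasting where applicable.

Four phrases in two halves: the first half (measures 1–8) ends with a half cadence, the second (mm. 9–16) with a perfect authentic cadence — a large antecedent–consequent pair, i.e. a double period.
Phrase 3 begins with different material from phrase 1, making it contrasting.

contrasting double period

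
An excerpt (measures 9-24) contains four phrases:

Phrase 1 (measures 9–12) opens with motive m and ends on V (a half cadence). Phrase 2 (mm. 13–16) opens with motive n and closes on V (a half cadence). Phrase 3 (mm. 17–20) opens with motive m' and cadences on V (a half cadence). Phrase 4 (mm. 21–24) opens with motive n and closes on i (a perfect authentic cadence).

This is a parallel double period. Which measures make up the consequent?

In a double period the first pair of phrases (ending half cadence) is the large antecedent and the second pair (ending perfect authentic cadence) is the large consequent; the consequent is measures 17–24.

measures 17–24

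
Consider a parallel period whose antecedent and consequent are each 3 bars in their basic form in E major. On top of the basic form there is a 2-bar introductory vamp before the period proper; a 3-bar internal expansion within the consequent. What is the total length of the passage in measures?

Basic parallel period: 3 + 3 = 6 bars.
6 (basic form) + 2 (introduction) + 3 (internal expansion) = 11.

11 measures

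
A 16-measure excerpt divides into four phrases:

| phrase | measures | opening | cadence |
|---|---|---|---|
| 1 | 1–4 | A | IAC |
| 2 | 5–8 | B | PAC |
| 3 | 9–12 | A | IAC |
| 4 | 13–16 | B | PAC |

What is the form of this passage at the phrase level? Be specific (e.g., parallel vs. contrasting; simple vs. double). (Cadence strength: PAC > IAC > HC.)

repeated period

The cadence pattern IAC–PAC–IAC–PAC is weak–strong twice, and phrases 3–4 restate phrases 1–2: a period heard twice, not a double period (which would end weakly at phrase 2).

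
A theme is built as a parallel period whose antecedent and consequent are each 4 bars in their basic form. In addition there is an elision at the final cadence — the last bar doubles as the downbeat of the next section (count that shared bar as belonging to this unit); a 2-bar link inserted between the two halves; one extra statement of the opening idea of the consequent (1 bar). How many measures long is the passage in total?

Basic parallel period: 4 + 4 = 8 bars.
8 (basic form) + 2 (link) + 1 (extra statement) = 11.
The elision shares a bar with the next section but does not change this unit's count.

11 measures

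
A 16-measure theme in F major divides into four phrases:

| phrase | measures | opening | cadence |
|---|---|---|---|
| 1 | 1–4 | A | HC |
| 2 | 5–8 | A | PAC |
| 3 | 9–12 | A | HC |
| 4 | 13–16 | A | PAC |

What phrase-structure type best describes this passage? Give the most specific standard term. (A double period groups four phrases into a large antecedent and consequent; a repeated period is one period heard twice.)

repeated period

The cadence pattern HC–PAC–HC–PAC is weak–strong twice, and phrases 3–4 restate phrases 1–2: a period heard twice, not a double period (which would end weakly at phrase 2).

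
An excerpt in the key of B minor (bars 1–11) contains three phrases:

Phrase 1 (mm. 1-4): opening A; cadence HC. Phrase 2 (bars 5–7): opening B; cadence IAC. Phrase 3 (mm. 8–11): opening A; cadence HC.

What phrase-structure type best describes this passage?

The final phrase closes with a half cadence, which is not stronger than the preceding imperfect authentic cadence; the 3 phrases lack an overall antecedent–consequent design and so form a phrase group.

phrase group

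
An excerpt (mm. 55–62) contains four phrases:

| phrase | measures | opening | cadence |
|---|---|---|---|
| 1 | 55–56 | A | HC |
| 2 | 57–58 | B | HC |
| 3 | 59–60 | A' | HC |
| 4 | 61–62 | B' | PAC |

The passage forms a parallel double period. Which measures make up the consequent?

measures 59–62

In a double period the first pair of phrases (ending half cadence) is the large antecedent and the second pair (ending perfect authentic cadence) is the large consequent; the consequent is measures 59–62.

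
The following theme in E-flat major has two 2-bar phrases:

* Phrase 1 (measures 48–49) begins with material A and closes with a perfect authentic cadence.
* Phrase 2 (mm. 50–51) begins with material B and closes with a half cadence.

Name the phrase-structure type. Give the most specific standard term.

The second phrase closes with a half cadence, which is not stronger than the first phrase's perfect authentic cadence; without a weak→strong cadential pair there is no antecedent–consequent relationship, so this is a phrase group rather than a period.

phrase group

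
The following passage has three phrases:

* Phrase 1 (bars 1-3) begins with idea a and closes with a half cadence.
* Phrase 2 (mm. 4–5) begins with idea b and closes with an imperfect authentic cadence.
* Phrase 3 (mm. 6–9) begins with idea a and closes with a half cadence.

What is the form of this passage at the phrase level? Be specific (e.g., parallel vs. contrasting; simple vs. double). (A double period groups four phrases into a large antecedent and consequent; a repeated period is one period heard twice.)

phrase group

The final phrase closes with a half cadence, which is not stronger than the preceding imperfect authentic cadence; the 3 phrases lack an overall antecedent–consequent design and so form a phrase group.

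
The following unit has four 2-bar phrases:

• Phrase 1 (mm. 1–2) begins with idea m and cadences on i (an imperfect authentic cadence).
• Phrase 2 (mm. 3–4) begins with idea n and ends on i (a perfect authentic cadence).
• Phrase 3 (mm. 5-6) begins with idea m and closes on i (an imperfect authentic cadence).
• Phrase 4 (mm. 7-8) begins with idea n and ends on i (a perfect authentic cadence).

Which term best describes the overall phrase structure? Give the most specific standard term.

repeated period

The cadence pattern IAC–PAC–IAC–PAC is weak–strong twice, and phrases 3–4 restate phrases 1–2: a period heard twice, not a double period (which would end weakly at phrase 2).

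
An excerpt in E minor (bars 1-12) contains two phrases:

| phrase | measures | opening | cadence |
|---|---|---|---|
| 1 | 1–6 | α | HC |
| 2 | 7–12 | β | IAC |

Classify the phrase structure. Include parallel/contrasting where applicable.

Phrase 1 ends with a half cadence (weaker) and phrase 2 with an imperfect authentic cadence (stronger): antecedent + consequent = a period.
The two phrases open with different material (α / β), so the period is contrasting.

contrasting period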